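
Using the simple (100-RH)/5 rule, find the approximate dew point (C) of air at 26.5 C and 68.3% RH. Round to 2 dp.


Td = 26.5 - (100-68.3)/5 = 20.16 C

20.16 C


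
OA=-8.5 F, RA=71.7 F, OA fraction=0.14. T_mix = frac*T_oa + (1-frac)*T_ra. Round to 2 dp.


T_mix = 0.14*(-8.5) + 0.86*71.7 = 60.47 F

60.47 F


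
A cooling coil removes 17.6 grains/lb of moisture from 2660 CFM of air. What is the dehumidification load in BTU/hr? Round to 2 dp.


Q = 0.68 * 2660 * 17.6 = 31834.88 BTU/hr

31834.88 BTU/hr


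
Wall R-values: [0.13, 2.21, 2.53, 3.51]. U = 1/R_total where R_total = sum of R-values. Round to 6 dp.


R_total = 0.13 + 2.21 + 2.53 + 3.51 = 8.38
U = 1/8.38 = 0.119332

0.119332


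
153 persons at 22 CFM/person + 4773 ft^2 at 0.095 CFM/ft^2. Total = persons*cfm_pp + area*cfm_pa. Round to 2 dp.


Total = 153*22 + 4773*0.095 = 3819.44 CFM

3819.44 CFM


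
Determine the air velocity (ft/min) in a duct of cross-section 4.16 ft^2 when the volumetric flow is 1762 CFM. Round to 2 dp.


V = 1762 / 4.16 = 423.56 ft/min

423.56 ft/min


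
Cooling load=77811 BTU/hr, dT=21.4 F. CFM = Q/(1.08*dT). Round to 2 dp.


CFM = 77811 / (1.08 * 21.4) = 3366.69

3366.69 CFM


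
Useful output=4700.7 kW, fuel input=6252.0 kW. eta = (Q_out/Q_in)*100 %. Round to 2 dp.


eta = (4700.7/6252.0)*100 = 75.19 %

75.19 %


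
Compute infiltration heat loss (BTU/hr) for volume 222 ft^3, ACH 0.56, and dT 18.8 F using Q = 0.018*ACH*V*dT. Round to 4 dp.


Q = 0.018 * 0.56 * 222 * 18.8 = 42.0699 BTU/hr

42.0699 BTU/hr


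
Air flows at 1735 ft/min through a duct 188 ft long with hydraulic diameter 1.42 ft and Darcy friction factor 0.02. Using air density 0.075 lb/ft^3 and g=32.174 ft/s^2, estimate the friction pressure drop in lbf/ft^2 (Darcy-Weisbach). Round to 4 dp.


v_fps = 1735/60 = 28.9167 ft/s
dp = 0.02*(188/1.42)*0.075*28.9167^2/(2*32.174) = 2.5806 lbf/ft^2

2.5806 lbf/ft^2


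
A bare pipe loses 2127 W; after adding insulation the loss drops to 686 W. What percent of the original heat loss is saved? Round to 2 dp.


Savings = ((2127-686)/2127)*100 = 67.75 %

67.75 %


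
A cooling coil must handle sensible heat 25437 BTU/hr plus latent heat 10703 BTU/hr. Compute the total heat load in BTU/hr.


Qt = 25437 + 10703 = 36140 BTU/hr

36140 BTU/hr


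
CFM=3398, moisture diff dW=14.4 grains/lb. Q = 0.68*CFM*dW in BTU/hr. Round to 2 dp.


Q = 0.68 * 3398 * 14.4 = 33273.22 BTU/hr

33273.22 BTU/hr


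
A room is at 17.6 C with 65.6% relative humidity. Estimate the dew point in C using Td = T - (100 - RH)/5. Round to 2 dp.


Td = 17.6 - (100-65.6)/5 = 10.72 C

10.72 C


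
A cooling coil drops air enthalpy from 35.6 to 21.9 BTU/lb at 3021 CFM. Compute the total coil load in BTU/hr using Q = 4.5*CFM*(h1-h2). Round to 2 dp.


Q = 4.5 * 3021 * (35.6 - 21.9) = 186244.65 BTU/hr

186244.65 BTU/hr


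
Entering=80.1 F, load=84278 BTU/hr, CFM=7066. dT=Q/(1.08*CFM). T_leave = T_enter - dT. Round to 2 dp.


dT = 84278/(1.08*7066) = 11.0438
T_leave = 80.1 - 11.0438 = 69.06 F

69.06 F


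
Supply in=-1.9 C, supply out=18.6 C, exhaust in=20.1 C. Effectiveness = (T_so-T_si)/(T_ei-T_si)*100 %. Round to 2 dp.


eff = (18.6-(-1.9))/(20.1-(-1.9))*100 = 93.18 %

93.18 %


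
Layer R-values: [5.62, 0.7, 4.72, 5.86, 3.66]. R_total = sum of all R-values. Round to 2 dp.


R_total = 5.62 + 0.7 + 4.72 + 5.86 + 3.66 = 20.56

20.56


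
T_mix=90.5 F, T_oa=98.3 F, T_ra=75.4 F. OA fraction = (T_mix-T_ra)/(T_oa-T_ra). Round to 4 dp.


frac = (90.5 - 75.4) / (98.3 - 75.4) = 0.6594

0.6594


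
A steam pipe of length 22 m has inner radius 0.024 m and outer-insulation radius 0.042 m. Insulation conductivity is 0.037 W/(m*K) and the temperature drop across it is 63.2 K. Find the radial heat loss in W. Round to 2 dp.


Q = 2*pi*0.037*22*63.2/ln(0.042/0.024) = 577.61 W

577.61 W


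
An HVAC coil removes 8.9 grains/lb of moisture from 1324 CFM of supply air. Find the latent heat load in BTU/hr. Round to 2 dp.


Q = 0.68 * 1324 * 8.9 = 8012.85 BTU/hr

8012.85 BTU/hr


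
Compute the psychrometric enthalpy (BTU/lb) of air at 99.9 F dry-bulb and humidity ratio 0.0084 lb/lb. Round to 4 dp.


h = 0.24*99.9 + 0.0084*(1061+0.444*99.9) = 33.2610 BTU/lb

33.2610 BTU/lb


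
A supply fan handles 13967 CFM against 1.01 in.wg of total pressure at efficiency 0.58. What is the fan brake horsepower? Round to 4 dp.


BHP = 13967 * 1.01 / (6356 * 0.58) = 3.8266 hp

3.8266 hp


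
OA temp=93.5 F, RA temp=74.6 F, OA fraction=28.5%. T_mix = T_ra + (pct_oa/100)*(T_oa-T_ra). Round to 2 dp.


T_mix = 74.6 + (28.5/100)*(93.5-74.6) = 79.99 F

79.99 F


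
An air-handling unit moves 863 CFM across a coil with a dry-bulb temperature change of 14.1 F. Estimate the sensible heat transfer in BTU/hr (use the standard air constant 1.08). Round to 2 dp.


Q = 1.08 * 863 * 14.1 = 13141.76 BTU/hr

13141.76 BTU/hr


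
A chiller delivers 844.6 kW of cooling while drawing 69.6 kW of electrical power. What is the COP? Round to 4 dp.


COP = 844.6 / 69.6 = 12.1351

12.1351


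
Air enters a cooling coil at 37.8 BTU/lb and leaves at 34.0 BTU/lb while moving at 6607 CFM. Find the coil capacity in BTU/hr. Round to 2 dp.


Q = 4.5 * 6607 * (37.8 - 34.0) = 112979.70 BTU/hr

112979.70 BTU/hr


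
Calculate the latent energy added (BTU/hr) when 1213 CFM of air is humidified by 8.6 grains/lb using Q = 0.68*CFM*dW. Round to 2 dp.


Q = 0.68 * 1213 * 8.6 = 7093.62 BTU/hr

7093.62 BTU/hr


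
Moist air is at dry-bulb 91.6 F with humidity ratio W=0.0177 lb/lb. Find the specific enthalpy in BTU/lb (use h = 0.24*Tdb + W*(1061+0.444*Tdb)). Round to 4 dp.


h = 0.24*91.6 + 0.0177*(1061+0.444*91.6) = 41.4836 BTU/lb

41.4836 BTU/lb


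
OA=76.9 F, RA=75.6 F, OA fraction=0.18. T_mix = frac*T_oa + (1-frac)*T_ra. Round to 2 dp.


T_mix = 0.18*76.9 + 0.82*75.6 = 75.83 F

75.83 F


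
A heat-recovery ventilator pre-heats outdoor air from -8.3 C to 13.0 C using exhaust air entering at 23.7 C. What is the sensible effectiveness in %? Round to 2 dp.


eff = (13.0-(-8.3))/(23.7-(-8.3))*100 = 66.56 %

66.56 %


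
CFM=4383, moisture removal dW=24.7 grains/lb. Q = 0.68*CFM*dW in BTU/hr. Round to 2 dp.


Q = 0.68 * 4383 * 24.7 = 73616.87 BTU/hr

73616.87 BTU/hr


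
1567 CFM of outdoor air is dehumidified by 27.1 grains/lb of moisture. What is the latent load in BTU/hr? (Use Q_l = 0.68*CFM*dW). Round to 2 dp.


Q = 0.68 * 1567 * 27.1 = 28876.68 BTU/hr

28876.68 BTU/hr


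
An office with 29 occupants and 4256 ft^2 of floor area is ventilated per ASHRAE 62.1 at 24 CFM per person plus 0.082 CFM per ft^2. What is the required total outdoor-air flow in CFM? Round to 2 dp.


Total = 29*24 + 4256*0.082 = 1044.99 CFM

1044.99 CFM


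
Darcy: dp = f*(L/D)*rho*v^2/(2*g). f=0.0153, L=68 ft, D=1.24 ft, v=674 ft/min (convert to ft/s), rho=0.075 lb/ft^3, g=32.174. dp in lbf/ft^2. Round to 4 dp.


v_fps = 674/60 = 11.2333 ft/s
dp = 0.0153*(68/1.24)*0.075*11.2333^2/(2*32.174) = 0.1234 lbf/ft^2

0.1234 lbf/ft^2


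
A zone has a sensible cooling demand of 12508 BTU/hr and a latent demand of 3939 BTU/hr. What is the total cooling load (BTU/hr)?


Qt = 12508 + 3939 = 16447 BTU/hr

16447 BTU/hr


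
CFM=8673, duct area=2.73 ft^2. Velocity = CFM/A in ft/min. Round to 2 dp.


V = 8673 / 2.73 = 3176.92 ft/min

3176.92 ft/min


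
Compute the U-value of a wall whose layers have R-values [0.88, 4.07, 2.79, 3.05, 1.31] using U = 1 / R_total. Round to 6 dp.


R_total = 0.88 + 4.07 + 2.79 + 3.05 + 1.31 = 12.10
U = 1/12.10 = 0.082645

0.082645


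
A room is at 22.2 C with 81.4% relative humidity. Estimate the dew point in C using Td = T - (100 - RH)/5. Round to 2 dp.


Td = 22.2 - (100-81.4)/5 = 18.48 C

18.48 C


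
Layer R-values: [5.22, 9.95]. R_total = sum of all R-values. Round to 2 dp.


R_total = 5.22 + 9.95 = 15.17

15.17


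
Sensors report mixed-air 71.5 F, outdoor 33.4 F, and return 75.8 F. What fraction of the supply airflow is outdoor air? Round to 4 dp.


frac = (71.5 - 75.8) / (33.4 - 75.8) = 0.1014

0.1014


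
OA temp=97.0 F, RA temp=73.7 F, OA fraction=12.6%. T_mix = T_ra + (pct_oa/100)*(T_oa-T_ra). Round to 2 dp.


T_mix = 73.7 + (12.6/100)*(97.0-73.7) = 76.64 F

76.64 F


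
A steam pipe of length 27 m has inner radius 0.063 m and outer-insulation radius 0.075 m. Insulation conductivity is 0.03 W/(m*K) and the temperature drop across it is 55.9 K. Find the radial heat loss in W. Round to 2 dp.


Q = 2*pi*0.03*27*55.9/ln(0.075/0.063) = 1631.72 W

1631.72 W


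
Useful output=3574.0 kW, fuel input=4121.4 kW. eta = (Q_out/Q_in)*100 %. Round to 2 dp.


eta = (3574.0/4121.4)*100 = 86.72 %

86.72 %


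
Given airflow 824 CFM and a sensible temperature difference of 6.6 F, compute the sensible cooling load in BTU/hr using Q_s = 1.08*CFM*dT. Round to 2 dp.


Q = 1.08 * 824 * 6.6 = 5873.47 BTU/hr

5873.47 BTU/hr


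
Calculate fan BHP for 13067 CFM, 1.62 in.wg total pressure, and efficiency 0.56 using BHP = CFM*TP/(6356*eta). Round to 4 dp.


BHP = 13067 * 1.62 / (6356 * 0.56) = 5.9473 hp

5.9473 hp


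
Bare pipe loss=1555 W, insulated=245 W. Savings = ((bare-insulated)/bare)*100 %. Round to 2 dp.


Savings = ((1555-245)/1555)*100 = 84.24 %

84.24 %


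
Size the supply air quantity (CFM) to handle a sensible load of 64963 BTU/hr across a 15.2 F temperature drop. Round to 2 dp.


CFM = 64963 / (1.08 * 15.2) = 3957.30

3957.30 CFM


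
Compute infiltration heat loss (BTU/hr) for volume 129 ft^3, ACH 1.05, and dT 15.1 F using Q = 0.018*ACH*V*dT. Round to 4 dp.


Q = 0.018 * 1.05 * 129 * 15.1 = 36.8153 BTU/hr

36.8153 BTU/hr


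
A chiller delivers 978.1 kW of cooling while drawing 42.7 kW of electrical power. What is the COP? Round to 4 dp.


COP = 978.1 / 42.7 = 22.9063

22.9063


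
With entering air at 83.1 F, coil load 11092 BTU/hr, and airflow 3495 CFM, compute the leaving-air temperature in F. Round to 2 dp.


dT = 11092/(1.08*3495) = 2.9386
T_leave = 83.1 - 2.9386 = 80.16 F

80.16 F


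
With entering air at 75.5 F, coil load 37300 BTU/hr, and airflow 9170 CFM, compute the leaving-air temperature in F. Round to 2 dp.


dT = 37300/(1.08*9170) = 3.7663
T_leave = 75.5 - 3.7663 = 71.73 F

71.73 F


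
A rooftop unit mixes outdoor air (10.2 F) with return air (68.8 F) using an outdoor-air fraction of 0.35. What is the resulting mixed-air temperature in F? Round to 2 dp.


T_mix = 0.35*10.2 + 0.65*68.8 = 48.29 F

48.29 F


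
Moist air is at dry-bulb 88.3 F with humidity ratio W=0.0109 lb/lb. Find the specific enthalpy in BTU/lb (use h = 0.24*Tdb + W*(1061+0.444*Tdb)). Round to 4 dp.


h = 0.24*88.3 + 0.0109*(1061+0.444*88.3) = 33.1842 BTU/lb

33.1842 BTU/lb


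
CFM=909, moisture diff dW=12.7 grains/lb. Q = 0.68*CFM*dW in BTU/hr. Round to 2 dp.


Q = 0.68 * 909 * 12.7 = 7850.12 BTU/hr

7850.12 BTU/hr


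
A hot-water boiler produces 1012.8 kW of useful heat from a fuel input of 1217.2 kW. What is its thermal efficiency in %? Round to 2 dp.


eta = (1012.8/1217.2)*100 = 83.21 %

83.21 %


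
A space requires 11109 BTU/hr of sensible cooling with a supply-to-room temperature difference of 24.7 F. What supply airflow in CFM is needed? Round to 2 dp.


CFM = 11109 / (1.08 * 24.7) = 416.44

416.44 CFM


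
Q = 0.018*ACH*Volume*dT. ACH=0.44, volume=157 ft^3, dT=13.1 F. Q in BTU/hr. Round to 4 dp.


Q = 0.018 * 0.44 * 157 * 13.1 = 16.2891 BTU/hr

16.2891 BTU/hr


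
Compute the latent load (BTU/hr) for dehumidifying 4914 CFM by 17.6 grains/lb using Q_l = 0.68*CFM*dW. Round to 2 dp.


Q = 0.68 * 4914 * 17.6 = 58810.75 BTU/hr

58810.75 BTU/hr


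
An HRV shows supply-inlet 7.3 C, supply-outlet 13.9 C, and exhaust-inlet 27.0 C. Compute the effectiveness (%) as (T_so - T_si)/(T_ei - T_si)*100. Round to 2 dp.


eff = (13.9-7.3)/(27.0-7.3)*100 = 33.50 %

33.50 %


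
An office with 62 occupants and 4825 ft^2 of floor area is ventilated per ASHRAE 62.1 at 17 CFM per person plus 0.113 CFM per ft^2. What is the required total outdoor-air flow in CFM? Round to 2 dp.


Total = 62*17 + 4825*0.113 = 1599.23 CFM

1599.23 CFM


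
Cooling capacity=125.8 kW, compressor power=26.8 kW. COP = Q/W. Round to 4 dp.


COP = 125.8 / 26.8 = 4.6940

4.6940


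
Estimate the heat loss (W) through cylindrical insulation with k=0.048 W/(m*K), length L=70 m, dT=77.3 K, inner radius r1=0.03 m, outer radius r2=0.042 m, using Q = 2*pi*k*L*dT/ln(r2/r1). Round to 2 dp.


Q = 2*pi*0.048*70*77.3/ln(0.042/0.03) = 4850.09 W

4850.09 W


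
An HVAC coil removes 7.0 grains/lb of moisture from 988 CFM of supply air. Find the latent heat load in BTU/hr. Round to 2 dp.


Q = 0.68 * 988 * 7.0 = 4702.88 BTU/hr

4702.88 BTU/hr


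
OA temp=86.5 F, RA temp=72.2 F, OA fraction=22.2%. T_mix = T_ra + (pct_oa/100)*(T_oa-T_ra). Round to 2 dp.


T_mix = 72.2 + (22.2/100)*(86.5-72.2) = 75.37 F

75.37 F


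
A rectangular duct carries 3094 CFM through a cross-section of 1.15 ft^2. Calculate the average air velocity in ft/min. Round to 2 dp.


V = 3094 / 1.15 = 2690.43 ft/min

2690.43 ft/min


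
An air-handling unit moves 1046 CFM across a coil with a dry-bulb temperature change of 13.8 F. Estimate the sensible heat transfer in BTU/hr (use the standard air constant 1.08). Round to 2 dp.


Q = 1.08 * 1046 * 13.8 = 15589.58 BTU/hr

15589.58 BTU/hr


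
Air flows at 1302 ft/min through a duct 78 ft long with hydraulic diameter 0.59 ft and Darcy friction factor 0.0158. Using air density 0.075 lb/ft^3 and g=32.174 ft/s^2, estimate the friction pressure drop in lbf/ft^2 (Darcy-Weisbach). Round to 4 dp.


v_fps = 1302/60 = 21.7 ft/s
dp = 0.0158*(78/0.59)*0.075*21.7^2/(2*32.174) = 1.1464 lbf/ft^2

1.1464 lbf/ft^2


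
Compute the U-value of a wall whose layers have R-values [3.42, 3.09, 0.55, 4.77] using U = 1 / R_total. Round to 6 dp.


R_total = 3.42 + 3.09 + 0.55 + 4.77 = 11.83
U = 1/11.83 = 0.084531

0.084531


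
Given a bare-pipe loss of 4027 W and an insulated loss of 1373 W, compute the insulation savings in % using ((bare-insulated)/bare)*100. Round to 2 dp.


Savings = ((4027-1373)/4027)*100 = 65.91 %

65.91 %


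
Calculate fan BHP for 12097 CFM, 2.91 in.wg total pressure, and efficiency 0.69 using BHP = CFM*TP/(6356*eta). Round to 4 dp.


BHP = 12097 * 2.91 / (6356 * 0.69) = 8.0267 hp

8.0267 hp


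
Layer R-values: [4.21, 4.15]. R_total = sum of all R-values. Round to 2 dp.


R_total = 4.21 + 4.15 = 8.36

8.36


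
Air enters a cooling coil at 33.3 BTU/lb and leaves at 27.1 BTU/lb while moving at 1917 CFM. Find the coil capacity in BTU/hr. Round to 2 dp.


Q = 4.5 * 1917 * (33.3 - 27.1) = 53484.30 BTU/hr

53484.30 BTU/hr


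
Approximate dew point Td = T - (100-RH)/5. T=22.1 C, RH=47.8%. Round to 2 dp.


Td = 22.1 - (100-47.8)/5 = 11.66 C

11.66 C


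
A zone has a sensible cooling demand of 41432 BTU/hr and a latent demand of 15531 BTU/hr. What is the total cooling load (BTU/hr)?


Qt = 41432 + 15531 = 56963 BTU/hr

56963 BTU/hr


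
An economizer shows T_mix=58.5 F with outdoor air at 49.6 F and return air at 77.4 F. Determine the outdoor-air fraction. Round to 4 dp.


frac = (58.5 - 77.4) / (49.6 - 77.4) = 0.6799

0.6799


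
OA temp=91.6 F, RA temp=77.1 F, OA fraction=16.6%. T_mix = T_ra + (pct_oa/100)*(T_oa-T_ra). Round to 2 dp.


T_mix = 77.1 + (16.6/100)*(91.6-77.1) = 79.51 F

79.51 F


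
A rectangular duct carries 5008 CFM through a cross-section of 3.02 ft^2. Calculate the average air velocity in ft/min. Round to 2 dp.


V = 5008 / 3.02 = 1658.28 ft/min

1658.28 ft/min


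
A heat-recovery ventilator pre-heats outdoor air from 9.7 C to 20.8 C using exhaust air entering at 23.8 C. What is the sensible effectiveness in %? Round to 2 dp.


eff = (20.8-9.7)/(23.8-9.7)*100 = 78.72 %

78.72 %


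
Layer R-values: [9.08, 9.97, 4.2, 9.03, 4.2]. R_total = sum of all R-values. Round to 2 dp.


R_total = 9.08 + 9.97 + 4.2 + 9.03 + 4.2 = 36.48

36.48


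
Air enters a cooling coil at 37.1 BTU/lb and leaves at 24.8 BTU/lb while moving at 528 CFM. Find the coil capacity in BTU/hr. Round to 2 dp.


Q = 4.5 * 528 * (37.1 - 24.8) = 29224.80 BTU/hr

29224.80 BTU/hr


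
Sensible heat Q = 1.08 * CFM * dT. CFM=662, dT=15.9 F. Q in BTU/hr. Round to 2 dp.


Q = 1.08 * 662 * 15.9 = 11367.86 BTU/hr

11367.86 BTU/hr


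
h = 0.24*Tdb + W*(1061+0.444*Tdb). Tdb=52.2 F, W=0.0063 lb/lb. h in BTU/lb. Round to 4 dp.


h = 0.24*52.2 + 0.0063*(1061+0.444*52.2) = 19.3583 BTU/lb

19.3583 BTU/lb


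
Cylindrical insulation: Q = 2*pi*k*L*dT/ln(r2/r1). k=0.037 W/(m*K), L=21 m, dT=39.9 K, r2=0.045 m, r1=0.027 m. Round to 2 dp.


Q = 2*pi*0.037*21*39.9/ln(0.045/0.027) = 381.33 W

381.33 W


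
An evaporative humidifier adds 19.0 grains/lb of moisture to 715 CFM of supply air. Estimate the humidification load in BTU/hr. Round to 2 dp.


Q = 0.68 * 715 * 19.0 = 9237.80 BTU/hr

9237.80 BTU/hr


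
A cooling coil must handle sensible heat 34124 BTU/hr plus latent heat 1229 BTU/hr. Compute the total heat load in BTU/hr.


Qt = 34124 + 1229 = 35353 BTU/hr

35353 BTU/hr


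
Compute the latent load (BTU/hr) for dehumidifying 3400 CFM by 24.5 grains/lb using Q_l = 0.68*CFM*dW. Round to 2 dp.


Q = 0.68 * 3400 * 24.5 = 56644.00 BTU/hr

56644.00 BTU/hr


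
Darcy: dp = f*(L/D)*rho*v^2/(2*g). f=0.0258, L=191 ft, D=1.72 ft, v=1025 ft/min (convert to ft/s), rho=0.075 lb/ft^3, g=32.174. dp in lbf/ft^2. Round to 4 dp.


v_fps = 1025/60 = 17.0833 ft/s
dp = 0.0258*(191/1.72)*0.075*17.0833^2/(2*32.174) = 0.9745 lbf/ft^2

0.9745 lbf/ft^2


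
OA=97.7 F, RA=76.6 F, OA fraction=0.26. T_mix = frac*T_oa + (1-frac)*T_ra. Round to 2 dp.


T_mix = 0.26*97.7 + 0.74*76.6 = 82.09 F

82.09 F


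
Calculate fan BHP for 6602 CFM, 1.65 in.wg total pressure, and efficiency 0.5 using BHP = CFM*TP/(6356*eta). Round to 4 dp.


BHP = 6602 * 1.65 / (6356 * 0.5) = 3.4277 hp

3.4277 hp


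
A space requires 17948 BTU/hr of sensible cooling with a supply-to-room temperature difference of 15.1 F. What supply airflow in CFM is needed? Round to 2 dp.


CFM = 17948 / (1.08 * 15.1) = 1100.56

1100.56 CFM


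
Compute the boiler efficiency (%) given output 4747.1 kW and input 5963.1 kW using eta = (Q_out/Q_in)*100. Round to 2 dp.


eta = (4747.1/5963.1)*100 = 79.61 %

79.61 %


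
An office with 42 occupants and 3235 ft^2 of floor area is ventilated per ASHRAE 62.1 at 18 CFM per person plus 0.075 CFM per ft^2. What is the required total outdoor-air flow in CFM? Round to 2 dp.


Total = 42*18 + 3235*0.075 = 998.63 CFM

998.63 CFM


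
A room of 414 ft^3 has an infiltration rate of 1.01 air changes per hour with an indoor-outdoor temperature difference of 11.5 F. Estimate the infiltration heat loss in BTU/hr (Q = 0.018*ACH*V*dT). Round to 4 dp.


Q = 0.018 * 1.01 * 414 * 11.5 = 86.5550 BTU/hr

86.5550 BTU/hr


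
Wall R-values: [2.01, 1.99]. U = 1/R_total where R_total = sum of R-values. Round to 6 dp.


R_total = 2.01 + 1.99 = 4.00
U = 1/4.00 = 0.250000

0.250000


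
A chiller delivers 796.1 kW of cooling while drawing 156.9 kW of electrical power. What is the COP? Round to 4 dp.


COP = 796.1 / 156.9 = 5.0739

5.0739


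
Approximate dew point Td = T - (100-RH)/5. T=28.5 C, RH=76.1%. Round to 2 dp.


Td = 28.5 - (100-76.1)/5 = 23.72 C

23.72 C


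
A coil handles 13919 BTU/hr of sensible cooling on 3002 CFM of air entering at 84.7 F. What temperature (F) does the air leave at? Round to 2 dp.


dT = 13919/(1.08*3002) = 4.2931
T_leave = 84.7 - 4.2931 = 80.41 F

80.41 F


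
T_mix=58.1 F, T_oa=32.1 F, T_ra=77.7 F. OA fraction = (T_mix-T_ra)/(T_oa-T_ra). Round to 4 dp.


frac = (58.1 - 77.7) / (32.1 - 77.7) = 0.4298

0.4298


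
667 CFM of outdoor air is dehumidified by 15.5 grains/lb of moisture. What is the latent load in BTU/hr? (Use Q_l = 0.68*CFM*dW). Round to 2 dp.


Q = 0.68 * 667 * 15.5 = 7030.18 BTU/hr

7030.18 BTU/hr


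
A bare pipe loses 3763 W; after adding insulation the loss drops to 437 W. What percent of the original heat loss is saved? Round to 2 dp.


Savings = ((3763-437)/3763)*100 = 88.39 %

88.39 %


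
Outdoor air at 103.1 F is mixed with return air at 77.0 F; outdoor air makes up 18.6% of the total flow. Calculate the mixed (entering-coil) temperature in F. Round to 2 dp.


T_mix = 77.0 + (18.6/100)*(103.1-77.0) = 81.85 F

81.85 F


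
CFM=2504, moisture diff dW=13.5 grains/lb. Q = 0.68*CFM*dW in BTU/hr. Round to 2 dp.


Q = 0.68 * 2504 * 13.5 = 22986.72 BTU/hr

22986.72 BTU/hr


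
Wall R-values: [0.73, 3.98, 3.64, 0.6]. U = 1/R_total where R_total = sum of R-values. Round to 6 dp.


R_total = 0.73 + 3.98 + 3.64 + 0.6 = 8.95
U = 1/8.95 = 0.111732

0.111732


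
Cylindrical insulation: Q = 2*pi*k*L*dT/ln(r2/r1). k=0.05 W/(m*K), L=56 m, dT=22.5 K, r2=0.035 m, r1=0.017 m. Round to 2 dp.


Q = 2*pi*0.05*56*22.5/ln(0.035/0.017) = 548.15 W

548.15 W


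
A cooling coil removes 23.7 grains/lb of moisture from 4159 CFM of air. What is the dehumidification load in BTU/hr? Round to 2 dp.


Q = 0.68 * 4159 * 23.7 = 67026.44 BTU/hr

67026.44 BTU/hr


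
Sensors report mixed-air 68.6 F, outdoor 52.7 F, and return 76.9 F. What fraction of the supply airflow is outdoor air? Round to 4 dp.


frac = (68.6 - 76.9) / (52.7 - 76.9) = 0.3430

0.3430


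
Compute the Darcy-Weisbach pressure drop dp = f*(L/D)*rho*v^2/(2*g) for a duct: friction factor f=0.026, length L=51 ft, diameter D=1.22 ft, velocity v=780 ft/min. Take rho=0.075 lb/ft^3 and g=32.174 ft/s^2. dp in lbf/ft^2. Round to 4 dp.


v_fps = 780/60 = 13.0 ft/s
dp = 0.026*(51/1.22)*0.075*13.0^2/(2*32.174) = 0.2141 lbf/ft^2

0.2141 lbf/ft^2


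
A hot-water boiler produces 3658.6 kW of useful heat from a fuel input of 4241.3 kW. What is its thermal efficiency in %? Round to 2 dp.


eta = (3658.6/4241.3)*100 = 86.26 %

86.26 %


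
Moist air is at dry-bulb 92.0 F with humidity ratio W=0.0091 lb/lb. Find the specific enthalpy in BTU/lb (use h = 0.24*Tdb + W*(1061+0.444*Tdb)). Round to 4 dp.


h = 0.24*92.0 + 0.0091*(1061+0.444*92.0) = 32.1068 BTU/lb

32.1068 BTU/lb


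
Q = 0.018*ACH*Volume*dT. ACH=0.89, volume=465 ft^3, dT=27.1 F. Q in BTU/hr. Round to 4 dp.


Q = 0.018 * 0.89 * 465 * 27.1 = 201.8760 BTU/hr

201.8760 BTU/hr


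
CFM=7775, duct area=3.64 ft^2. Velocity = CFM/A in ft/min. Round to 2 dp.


V = 7775 / 3.64 = 2135.99 ft/min

2135.99 ft/min


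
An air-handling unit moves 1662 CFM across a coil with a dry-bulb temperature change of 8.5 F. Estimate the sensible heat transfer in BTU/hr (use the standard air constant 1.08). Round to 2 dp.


Q = 1.08 * 1662 * 8.5 = 15257.16 BTU/hr

15257.16 BTU/hr


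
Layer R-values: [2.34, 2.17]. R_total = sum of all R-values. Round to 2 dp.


R_total = 2.34 + 2.17 = 4.51

4.51


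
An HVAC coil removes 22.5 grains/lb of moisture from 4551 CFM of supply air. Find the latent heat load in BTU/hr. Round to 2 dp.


Q = 0.68 * 4551 * 22.5 = 69630.30 BTU/hr

69630.30 BTU/hr


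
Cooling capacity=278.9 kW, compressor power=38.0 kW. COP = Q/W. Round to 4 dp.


COP = 278.9 / 38.0 = 7.3395

7.3395


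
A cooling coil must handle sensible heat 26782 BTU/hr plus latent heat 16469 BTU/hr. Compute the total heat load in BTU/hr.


Qt = 26782 + 16469 = 43251 BTU/hr

43251 BTU/hr


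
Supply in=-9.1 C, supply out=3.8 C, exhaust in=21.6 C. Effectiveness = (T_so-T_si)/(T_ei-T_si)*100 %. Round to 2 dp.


eff = (3.8-(-9.1))/(21.6-(-9.1))*100 = 42.02 %

42.02 %


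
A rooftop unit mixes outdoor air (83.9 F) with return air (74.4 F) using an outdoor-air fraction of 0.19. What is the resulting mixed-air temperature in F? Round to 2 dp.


T_mix = 0.19*83.9 + 0.81*74.4 = 76.21 F

76.21 F


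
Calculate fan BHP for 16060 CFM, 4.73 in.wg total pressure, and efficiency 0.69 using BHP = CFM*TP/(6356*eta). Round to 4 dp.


BHP = 16060 * 4.73 / (6356 * 0.69) = 17.3210 hp

17.3210 hp


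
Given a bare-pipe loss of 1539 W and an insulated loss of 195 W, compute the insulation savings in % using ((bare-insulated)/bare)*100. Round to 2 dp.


Savings = ((1539-195)/1539)*100 = 87.33 %

87.33 %


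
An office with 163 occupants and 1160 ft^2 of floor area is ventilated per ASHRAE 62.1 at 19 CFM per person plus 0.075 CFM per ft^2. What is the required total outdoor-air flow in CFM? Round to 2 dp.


Total = 163*19 + 1160*0.075 = 3184.00 CFM

3184.00 CFM


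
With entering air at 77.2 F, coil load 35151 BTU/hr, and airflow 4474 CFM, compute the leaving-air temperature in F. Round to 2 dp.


dT = 35151/(1.08*4474) = 7.2747
T_leave = 77.2 - 7.2747 = 69.93 F

69.93 F


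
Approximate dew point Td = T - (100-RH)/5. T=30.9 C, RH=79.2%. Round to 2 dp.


Td = 30.9 - (100-79.2)/5 = 26.74 C

26.74 C


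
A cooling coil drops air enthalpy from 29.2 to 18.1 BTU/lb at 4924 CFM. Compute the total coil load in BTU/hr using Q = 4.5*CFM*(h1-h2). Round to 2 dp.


Q = 4.5 * 4924 * (29.2 - 18.1) = 245953.80 BTU/hr

245953.80 BTU/hr


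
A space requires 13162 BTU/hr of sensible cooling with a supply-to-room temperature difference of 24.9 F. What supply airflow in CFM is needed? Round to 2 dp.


CFM = 13162 / (1.08 * 24.9) = 489.44

489.44 CFM


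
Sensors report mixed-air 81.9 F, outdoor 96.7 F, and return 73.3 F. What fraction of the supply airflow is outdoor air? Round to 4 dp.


frac = (81.9 - 73.3) / (96.7 - 73.3) = 0.3675

0.3675


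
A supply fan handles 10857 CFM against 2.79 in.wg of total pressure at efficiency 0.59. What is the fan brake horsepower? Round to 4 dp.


BHP = 10857 * 2.79 / (6356 * 0.59) = 8.0775 hp

8.0775 hp


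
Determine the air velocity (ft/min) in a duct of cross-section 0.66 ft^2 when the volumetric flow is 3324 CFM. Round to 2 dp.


V = 3324 / 0.66 = 5036.36 ft/min

5036.36 ft/min


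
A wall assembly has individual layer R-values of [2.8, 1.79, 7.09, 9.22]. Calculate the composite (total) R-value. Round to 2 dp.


R_total = 2.8 + 1.79 + 7.09 + 9.22 = 20.90

20.90


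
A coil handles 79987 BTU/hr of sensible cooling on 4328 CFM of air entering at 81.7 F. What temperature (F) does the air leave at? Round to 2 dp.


dT = 79987/(1.08*4328) = 17.1123
T_leave = 81.7 - 17.1123 = 64.59 F

64.59 F


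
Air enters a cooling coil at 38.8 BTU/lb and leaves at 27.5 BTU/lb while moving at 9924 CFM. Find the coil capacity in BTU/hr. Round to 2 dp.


Q = 4.5 * 9924 * (38.8 - 27.5) = 504635.40 BTU/hr

504635.40 BTU/hr


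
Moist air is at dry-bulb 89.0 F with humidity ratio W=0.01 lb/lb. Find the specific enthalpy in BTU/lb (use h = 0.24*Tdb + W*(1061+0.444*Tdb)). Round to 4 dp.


h = 0.24*89.0 + 0.01*(1061+0.444*89.0) = 32.3652 BTU/lb

32.3652 BTU/lb


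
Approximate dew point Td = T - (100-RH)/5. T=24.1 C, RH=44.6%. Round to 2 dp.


Td = 24.1 - (100-44.6)/5 = 13.02 C

13.02 C


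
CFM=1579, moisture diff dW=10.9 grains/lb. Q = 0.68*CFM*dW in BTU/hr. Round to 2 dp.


Q = 0.68 * 1579 * 10.9 = 11703.55 BTU/hr

11703.55 BTU/hr


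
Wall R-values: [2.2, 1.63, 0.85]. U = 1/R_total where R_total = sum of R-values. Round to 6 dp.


R_total = 2.2 + 1.63 + 0.85 = 4.68
U = 1/4.68 = 0.213675

0.213675


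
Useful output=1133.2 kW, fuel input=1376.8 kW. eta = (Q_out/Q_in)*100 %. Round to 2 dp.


eta = (1133.2/1376.8)*100 = 82.31 %

82.31 %


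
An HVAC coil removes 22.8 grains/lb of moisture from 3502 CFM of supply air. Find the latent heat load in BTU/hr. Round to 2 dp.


Q = 0.68 * 3502 * 22.8 = 54295.01 BTU/hr

54295.01 BTU/hr


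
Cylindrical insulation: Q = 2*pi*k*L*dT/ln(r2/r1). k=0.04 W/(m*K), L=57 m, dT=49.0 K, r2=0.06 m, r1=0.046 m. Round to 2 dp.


Q = 2*pi*0.04*57*49.0/ln(0.06/0.046) = 2641.89 W

2641.89 W


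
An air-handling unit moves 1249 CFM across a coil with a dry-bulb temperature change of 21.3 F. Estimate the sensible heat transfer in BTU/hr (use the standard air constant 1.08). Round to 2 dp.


Q = 1.08 * 1249 * 21.3 = 28732.00 BTU/hr

28732.00 BTU/hr


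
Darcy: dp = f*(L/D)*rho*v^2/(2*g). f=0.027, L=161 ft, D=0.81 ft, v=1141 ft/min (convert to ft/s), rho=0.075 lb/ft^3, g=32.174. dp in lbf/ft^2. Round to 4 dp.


v_fps = 1141/60 = 19.0167 ft/s
dp = 0.027*(161/0.81)*0.075*19.0167^2/(2*32.174) = 2.2620 lbf/ft^2

2.2620 lbf/ft^2


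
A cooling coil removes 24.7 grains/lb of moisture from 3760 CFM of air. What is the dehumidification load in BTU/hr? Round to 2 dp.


Q = 0.68 * 3760 * 24.7 = 63152.96 BTU/hr

63152.96 BTU/hr


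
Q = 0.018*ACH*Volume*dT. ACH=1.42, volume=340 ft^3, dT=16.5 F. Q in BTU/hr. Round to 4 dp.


Q = 0.018 * 1.42 * 340 * 16.5 = 143.3916 BTU/hr

143.3916 BTU/hr


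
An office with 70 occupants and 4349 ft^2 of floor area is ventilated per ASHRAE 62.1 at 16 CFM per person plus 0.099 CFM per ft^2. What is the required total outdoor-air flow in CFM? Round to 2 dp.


Total = 70*16 + 4349*0.099 = 1550.55 CFM

1550.55 CFM


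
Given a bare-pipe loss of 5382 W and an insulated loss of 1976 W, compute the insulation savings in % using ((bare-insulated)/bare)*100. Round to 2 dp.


Savings = ((5382-1976)/5382)*100 = 63.29 %

63.29 %


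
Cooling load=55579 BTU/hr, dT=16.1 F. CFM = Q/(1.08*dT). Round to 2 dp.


CFM = 55579 / (1.08 * 16.1) = 3196.40

3196.40 CFM


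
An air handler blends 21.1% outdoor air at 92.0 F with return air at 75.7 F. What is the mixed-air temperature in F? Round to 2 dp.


T_mix = 75.7 + (21.1/100)*(92.0-75.7) = 79.14 F

79.14 F


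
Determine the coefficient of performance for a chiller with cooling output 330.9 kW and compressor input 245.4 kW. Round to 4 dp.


COP = 330.9 / 245.4 = 1.3484

1.3484


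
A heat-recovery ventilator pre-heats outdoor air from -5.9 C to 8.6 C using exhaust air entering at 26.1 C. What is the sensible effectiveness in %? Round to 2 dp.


eff = (8.6-(-5.9))/(26.1-(-5.9))*100 = 45.31 %

45.31 %


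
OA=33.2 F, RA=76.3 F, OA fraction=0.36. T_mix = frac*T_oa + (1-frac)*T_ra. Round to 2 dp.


T_mix = 0.36*33.2 + 0.64*76.3 = 60.78 F

60.78 F


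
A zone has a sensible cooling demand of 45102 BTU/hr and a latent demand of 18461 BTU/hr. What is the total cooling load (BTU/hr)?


Qt = 45102 + 18461 = 63563 BTU/hr

63563 BTU/hr


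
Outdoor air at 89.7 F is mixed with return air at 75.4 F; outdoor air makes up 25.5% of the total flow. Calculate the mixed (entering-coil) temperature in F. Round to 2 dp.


T_mix = 75.4 + (25.5/100)*(89.7-75.4) = 79.05 F

79.05 F


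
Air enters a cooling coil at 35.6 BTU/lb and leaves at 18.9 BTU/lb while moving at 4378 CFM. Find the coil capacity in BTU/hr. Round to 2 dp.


Q = 4.5 * 4378 * (35.6 - 18.9) = 329006.70 BTU/hr

329006.70 BTU/hr


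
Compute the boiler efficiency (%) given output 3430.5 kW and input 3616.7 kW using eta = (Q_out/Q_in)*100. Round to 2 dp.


eta = (3430.5/3616.7)*100 = 94.85 %

94.85 %


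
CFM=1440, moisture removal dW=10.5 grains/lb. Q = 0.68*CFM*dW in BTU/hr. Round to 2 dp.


Q = 0.68 * 1440 * 10.5 = 10281.60 BTU/hr

10281.60 BTU/hr


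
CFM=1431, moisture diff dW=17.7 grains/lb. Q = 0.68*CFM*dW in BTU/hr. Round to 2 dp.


Q = 0.68 * 1431 * 17.7 = 17223.52 BTU/hr

17223.52 BTU/hr


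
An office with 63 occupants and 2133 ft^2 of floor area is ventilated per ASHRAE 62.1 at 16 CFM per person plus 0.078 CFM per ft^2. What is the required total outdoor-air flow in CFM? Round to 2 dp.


Total = 63*16 + 2133*0.078 = 1174.37 CFM

1174.37 CFM


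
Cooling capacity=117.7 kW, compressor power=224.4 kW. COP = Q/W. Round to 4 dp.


COP = 117.7 / 224.4 = 0.5245

0.5245


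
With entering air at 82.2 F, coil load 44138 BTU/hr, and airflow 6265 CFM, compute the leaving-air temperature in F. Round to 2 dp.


dT = 44138/(1.08*6265) = 6.5233
T_leave = 82.2 - 6.5233 = 75.68 F

75.68 F


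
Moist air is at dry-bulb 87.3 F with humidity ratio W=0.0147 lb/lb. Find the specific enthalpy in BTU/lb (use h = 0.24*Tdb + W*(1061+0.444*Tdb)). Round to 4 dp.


h = 0.24*87.3 + 0.0147*(1061+0.444*87.3) = 37.1185 BTU/lb

37.1185 BTU/lb


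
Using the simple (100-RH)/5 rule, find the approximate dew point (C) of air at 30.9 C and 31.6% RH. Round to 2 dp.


Td = 30.9 - (100-31.6)/5 = 17.22 C

17.22 C


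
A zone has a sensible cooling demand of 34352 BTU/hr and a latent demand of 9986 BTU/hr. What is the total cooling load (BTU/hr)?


Qt = 34352 + 9986 = 44338 BTU/hr

44338 BTU/hr


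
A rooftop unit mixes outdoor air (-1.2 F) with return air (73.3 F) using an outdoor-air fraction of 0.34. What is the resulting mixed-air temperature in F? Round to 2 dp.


T_mix = 0.34*(-1.2) + 0.66*73.3 = 47.97 F

47.97 F


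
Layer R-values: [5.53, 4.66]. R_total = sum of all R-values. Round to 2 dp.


R_total = 5.53 + 4.66 = 10.19

10.19


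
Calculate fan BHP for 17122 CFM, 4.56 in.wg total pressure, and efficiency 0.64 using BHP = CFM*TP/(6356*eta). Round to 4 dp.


BHP = 17122 * 4.56 / (6356 * 0.64) = 19.1936 hp

19.1936 hp


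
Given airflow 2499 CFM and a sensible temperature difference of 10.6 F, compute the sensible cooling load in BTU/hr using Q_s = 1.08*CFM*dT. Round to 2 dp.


Q = 1.08 * 2499 * 10.6 = 28608.55 BTU/hr

28608.55 BTU/hr


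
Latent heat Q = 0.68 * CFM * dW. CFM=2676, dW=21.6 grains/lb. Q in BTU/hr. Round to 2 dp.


Q = 0.68 * 2676 * 21.6 = 39305.09 BTU/hr

39305.09 BTU/hr


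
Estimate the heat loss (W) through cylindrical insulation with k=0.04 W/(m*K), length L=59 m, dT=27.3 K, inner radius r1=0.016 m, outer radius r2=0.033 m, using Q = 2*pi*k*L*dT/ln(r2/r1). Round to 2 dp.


Q = 2*pi*0.04*59*27.3/ln(0.033/0.016) = 559.20 W

559.20 W


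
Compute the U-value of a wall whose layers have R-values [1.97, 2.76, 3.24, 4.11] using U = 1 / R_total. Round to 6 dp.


R_total = 1.97 + 2.76 + 3.24 + 4.11 = 12.08
U = 1/12.08 = 0.082781

0.082781


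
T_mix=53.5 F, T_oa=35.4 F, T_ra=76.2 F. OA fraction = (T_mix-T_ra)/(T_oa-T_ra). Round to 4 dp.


frac = (53.5 - 76.2) / (35.4 - 76.2) = 0.5564

0.5564


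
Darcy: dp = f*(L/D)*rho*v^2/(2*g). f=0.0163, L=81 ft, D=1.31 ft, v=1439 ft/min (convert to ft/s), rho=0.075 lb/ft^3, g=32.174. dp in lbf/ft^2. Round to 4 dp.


v_fps = 1439/60 = 23.9833 ft/s
dp = 0.0163*(81/1.31)*0.075*23.9833^2/(2*32.174) = 0.6757 lbf/ft^2

0.6757 lbf/ft^2


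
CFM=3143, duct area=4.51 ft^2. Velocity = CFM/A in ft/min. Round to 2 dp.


V = 3143 / 4.51 = 696.90 ft/min

696.90 ft/min


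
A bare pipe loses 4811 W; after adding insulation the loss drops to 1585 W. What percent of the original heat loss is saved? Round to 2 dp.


Savings = ((4811-1585)/4811)*100 = 67.05 %

67.05 %


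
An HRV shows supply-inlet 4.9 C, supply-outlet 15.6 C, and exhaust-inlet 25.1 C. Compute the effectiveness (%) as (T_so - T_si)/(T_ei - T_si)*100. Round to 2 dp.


eff = (15.6-4.9)/(25.1-4.9)*100 = 52.97 %

52.97 %


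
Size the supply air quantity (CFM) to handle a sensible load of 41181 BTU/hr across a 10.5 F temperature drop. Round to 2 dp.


CFM = 41181 / (1.08 * 10.5) = 3631.48

3631.48 CFM


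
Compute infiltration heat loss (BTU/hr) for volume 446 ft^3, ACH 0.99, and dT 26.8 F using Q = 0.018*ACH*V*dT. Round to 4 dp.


Q = 0.018 * 0.99 * 446 * 26.8 = 212.9989 BTU/hr

212.9989 BTU/hr


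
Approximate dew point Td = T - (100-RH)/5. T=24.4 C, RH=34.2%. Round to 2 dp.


Td = 24.4 - (100-34.2)/5 = 11.24 C

11.24 C


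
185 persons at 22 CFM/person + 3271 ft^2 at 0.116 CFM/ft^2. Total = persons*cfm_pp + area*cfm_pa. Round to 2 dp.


Total = 185*22 + 3271*0.116 = 4449.44 CFM

4449.44 CFM


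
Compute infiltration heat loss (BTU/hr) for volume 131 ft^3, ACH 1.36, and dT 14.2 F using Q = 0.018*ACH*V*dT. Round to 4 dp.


Q = 0.018 * 1.36 * 131 * 14.2 = 45.5377 BTU/hr

45.5377 BTU/hr


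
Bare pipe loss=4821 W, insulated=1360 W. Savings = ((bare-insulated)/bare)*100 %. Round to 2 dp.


Savings = ((4821-1360)/4821)*100 = 71.79 %

71.79 %


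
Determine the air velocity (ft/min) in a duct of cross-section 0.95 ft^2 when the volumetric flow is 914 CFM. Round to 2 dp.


V = 914 / 0.95 = 962.11 ft/min

962.11 ft/min


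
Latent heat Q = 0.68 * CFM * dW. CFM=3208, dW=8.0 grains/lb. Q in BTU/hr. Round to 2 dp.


Q = 0.68 * 3208 * 8.0 = 17451.52 BTU/hr

17451.52 BTU/hr


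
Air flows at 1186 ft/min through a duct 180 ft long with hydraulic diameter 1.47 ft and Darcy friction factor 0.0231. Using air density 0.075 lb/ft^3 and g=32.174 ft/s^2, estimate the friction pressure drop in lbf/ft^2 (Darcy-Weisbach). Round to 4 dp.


v_fps = 1186/60 = 19.7667 ft/s
dp = 0.0231*(180/1.47)*0.075*19.7667^2/(2*32.174) = 1.2881 lbf/ft^2

1.2881 lbf/ft^2


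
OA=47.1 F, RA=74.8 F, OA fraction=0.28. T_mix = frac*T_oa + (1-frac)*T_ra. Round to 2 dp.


T_mix = 0.28*47.1 + 0.72*74.8 = 67.04 F

67.04 F


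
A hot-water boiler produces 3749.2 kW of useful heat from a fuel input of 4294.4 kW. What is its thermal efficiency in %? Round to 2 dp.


eta = (3749.2/4294.4)*100 = 87.30 %

87.30 %


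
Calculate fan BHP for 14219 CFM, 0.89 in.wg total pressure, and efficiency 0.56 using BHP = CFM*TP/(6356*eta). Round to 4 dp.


BHP = 14219 * 0.89 / (6356 * 0.56) = 3.5554 hp

3.5554 hp


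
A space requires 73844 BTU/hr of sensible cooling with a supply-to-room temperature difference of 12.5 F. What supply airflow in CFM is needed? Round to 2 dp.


CFM = 73844 / (1.08 * 12.5) = 5469.93

5469.93 CFM


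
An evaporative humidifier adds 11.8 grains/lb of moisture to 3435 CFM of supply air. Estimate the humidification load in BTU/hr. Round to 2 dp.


Q = 0.68 * 3435 * 11.8 = 27562.44 BTU/hr

27562.44 BTU/hr


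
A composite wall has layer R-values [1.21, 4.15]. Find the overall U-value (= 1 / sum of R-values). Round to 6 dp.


R_total = 1.21 + 4.15 = 5.36
U = 1/5.36 = 0.186567

0.186567


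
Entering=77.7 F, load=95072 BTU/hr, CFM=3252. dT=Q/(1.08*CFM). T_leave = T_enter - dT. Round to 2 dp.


dT = 95072/(1.08*3252) = 27.0694
T_leave = 77.7 - 27.0694 = 50.63 F

50.63 F


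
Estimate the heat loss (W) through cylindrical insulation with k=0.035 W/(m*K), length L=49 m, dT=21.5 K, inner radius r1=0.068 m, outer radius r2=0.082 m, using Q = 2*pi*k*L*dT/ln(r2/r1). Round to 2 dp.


Q = 2*pi*0.035*49*21.5/ln(0.082/0.068) = 1237.51 W

1237.51 W


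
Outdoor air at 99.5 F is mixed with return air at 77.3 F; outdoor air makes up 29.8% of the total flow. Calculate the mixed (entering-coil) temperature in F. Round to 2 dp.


T_mix = 77.3 + (29.8/100)*(99.5-77.3) = 83.92 F

83.92 F


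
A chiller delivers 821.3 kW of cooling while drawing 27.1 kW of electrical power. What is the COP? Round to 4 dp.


COP = 821.3 / 27.1 = 30.3063

30.3063


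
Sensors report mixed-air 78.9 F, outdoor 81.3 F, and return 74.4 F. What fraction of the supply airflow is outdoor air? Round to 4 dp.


frac = (78.9 - 74.4) / (81.3 - 74.4) = 0.6522

0.6522


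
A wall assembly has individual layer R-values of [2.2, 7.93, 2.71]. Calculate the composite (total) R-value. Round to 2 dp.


R_total = 2.2 + 7.93 + 2.71 = 12.84

12.84


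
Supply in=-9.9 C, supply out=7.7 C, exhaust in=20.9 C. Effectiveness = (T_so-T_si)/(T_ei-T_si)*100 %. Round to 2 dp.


eff = (7.7-(-9.9))/(20.9-(-9.9))*100 = 57.14 %

57.14 %


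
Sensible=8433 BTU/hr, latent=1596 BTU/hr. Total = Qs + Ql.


Qt = 8433 + 1596 = 10029 BTU/hr

10029 BTU/hr
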